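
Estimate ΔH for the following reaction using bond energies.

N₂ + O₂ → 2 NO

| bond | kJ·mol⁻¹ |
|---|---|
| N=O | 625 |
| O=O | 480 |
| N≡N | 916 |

Bonds broken (reactants):
  N≡N: 1 × 916 = 916
  O=O: 1 × 480 = 480
  Σ(broken) = 1396 kJ
Bonds formed (products):
  N=O: 2 × 625 = 1250
  Σ(formed) = 1250 kJ
ΔH = Σ(broken) − Σ(formed) = 1396 − 1250 = +146 kJ

ΔH ≈ +146 kJ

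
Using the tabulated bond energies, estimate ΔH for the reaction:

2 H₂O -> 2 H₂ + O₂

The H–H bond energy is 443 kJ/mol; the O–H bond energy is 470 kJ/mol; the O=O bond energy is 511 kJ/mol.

ΔH ≈ +483 kJ

Bonds broken (reactants):
  O–H: 4 × 470 = 1880
  Σ(broken) = 1880 kJ
Bonds formed (products):
  H–H: 2 × 443 = 886
  O=O: 1 × 511 = 511
  Σ(formed) = 1397 kJ
ΔH = Σ(broken) − Σ(formed) = 1880 − 1397 = +483 kJ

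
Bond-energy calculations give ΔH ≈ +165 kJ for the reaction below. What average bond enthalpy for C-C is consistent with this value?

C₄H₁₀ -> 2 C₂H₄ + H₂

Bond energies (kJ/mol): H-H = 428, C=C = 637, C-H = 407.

D(C-C) ≈ 351 kJ/mol

Let D be the C-C bond energy.
Σ(broken) = 3×D + 10×407 = 4070 + 3D
Σ(formed) = 8×407 + 2×637 + 1×428 = 4958
ΔH = Σ(broken) − Σ(formed) = (4070 + 3D) − (4958) = −888 + 3D
Setting this equal to +165 kJ gives 3D = 1053, so D = 351 kJ/mol.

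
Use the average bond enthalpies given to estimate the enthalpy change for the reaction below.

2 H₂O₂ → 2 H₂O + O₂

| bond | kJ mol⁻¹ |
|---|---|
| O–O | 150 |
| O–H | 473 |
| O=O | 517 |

Bonds broken (reactants):
  O–H: 4 × 473 = 1892
  O–O: 2 × 150 = 300
  Σ(broken) = 2192 kJ
Bonds formed (products):
  O–H: 4 × 473 = 1892
  O=O: 1 × 517 = 517
  Σ(formed) = 2409 kJ
ΔH = Σ(broken) − Σ(formed) = 2192 − 2409 = −217 kJ

ΔH ≈ −217 kJ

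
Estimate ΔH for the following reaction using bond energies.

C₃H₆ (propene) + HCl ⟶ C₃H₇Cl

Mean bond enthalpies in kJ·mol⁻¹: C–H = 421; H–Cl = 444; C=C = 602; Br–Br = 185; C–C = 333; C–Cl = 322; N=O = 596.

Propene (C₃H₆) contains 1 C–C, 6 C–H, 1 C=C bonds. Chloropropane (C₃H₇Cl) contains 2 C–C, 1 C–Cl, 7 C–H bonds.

Bonds broken (reactants):
  C–C: 1 × 333 = 333
  C–H: 6 × 421 = 2526
  C=C: 1 × 602 = 602
  H–Cl: 1 × 444 = 444
  Σ(broken) = 3905 kJ
Bonds formed (products):
  C–C: 2 × 333 = 666
  C–Cl: 1 × 322 = 322
  C–H: 7 × 421 = 2947
  Σ(formed) = 3935 kJ
ΔH = Σ(broken) − Σ(formed) = 3905 − 3935 = −30 kJ

ΔH ≈ −30 kJ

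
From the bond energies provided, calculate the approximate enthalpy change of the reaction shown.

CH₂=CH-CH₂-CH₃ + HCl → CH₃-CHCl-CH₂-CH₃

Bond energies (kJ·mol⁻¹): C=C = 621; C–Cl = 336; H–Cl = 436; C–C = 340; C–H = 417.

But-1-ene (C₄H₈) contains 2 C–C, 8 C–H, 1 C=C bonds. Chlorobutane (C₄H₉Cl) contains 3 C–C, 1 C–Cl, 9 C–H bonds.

ΔH ≈ −36 kJ

Bonds broken (reactants):
  C–C: 2 × 340 = 680
  C–H: 8 × 417 = 3336
  C=C: 1 × 621 = 621
  H–Cl: 1 × 436 = 436
  Σ(broken) = 5073 kJ
Bonds formed (products):
  C–C: 3 × 340 = 1020
  C–Cl: 1 × 336 = 336
  C–H: 9 × 417 = 3753
  Σ(formed) = 5109 kJ
ΔH = Σ(broken) − Σ(formed) = 5073 − 5109 = −36 kJ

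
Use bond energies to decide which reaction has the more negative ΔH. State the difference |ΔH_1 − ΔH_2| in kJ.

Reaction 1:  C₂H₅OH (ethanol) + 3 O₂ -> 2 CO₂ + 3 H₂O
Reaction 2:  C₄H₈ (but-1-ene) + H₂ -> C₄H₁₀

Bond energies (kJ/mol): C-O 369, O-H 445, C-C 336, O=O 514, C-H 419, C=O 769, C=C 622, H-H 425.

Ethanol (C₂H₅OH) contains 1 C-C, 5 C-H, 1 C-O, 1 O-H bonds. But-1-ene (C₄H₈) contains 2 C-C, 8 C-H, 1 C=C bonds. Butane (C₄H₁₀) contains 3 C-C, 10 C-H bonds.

Reaction 1:
  Bonds broken (reactants):
    C-C: 1 × 336 = 336
    C-H: 5 × 419 = 2095
    C-O: 1 × 369 = 369
    O-H: 1 × 445 = 445
    O=O: 3 × 514 = 1542
    Σ(broken) = 4787 kJ
  Bonds formed (products):
    C=O: 4 × 769 = 3076
    O-H: 6 × 445 = 2670
    Σ(formed) = 5746 kJ
  ΔH_1 = 4787 − 5746 = −959 kJ
Reaction 2:
  Bonds broken (reactants):
    C-C: 2 × 336 = 672
    C-H: 8 × 419 = 3352
    C=C: 1 × 622 = 622
    H-H: 1 × 425 = 425
    Σ(broken) = 5071 kJ
  Bonds formed (products):
    C-C: 3 × 336 = 1008
    C-H: 10 × 419 = 4190
    Σ(formed) = 5198 kJ
  ΔH_2 = 5071 − 5198 = −127 kJ
ΔH_1 − ΔH_2 = −832 kJ, so reaction 1 has the more negative ΔH; |ΔH_1 − ΔH_2| = 832 kJ.

Reaction 1, by 832 kJ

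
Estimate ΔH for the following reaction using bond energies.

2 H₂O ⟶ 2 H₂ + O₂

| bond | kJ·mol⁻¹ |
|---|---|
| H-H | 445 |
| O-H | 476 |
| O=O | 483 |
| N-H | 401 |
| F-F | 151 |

ΔH ≈ +531 kJ

Bonds broken (reactants):
  O-H: 4 × 476 = 1904
  Σ(broken) = 1904 kJ
Bonds formed (products):
  H-H: 2 × 445 = 890
  O=O: 1 × 483 = 483
  Σ(formed) = 1373 kJ
ΔH = Σ(broken) − Σ(formed) = 1904 − 1373 = +531 kJ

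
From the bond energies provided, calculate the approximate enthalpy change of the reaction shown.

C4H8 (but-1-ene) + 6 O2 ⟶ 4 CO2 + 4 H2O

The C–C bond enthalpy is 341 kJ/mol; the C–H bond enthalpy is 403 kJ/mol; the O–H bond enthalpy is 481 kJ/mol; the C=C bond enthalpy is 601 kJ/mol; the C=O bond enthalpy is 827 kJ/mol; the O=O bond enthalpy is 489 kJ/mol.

ΔH ≈ −3023 kJ

Bonds broken (reactants):
  C–C: 2 × 341 = 682
  C–H: 8 × 403 = 3224
  C=C: 1 × 601 = 601
  O=O: 6 × 489 = 2934
  Σ(broken) = 7441 kJ
Bonds formed (products):
  C=O: 8 × 827 = 6616
  O–H: 8 × 481 = 3848
  Σ(formed) = 10464 kJ
ΔH = Σ(broken) − Σ(formed) = 7441 − 10464 = −3023 kJ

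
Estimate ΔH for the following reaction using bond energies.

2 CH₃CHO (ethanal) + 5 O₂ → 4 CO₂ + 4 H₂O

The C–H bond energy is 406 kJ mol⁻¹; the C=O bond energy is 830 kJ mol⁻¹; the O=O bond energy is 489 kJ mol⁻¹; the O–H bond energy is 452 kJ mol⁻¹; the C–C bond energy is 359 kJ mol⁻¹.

ΔH ≈ −2185 kJ

Bonds broken (reactants):
  C–C: 2 × 359 = 718
  C–H: 8 × 406 = 3248
  C=O: 2 × 830 = 1660
  O=O: 5 × 489 = 2445
  Σ(broken) = 8071 kJ
Bonds formed (products):
  C=O: 8 × 830 = 6640
  O–H: 8 × 452 = 3616
  Σ(formed) = 10256 kJ
ΔH = Σ(broken) − Σ(formed) = 8071 − 10256 = −2185 kJ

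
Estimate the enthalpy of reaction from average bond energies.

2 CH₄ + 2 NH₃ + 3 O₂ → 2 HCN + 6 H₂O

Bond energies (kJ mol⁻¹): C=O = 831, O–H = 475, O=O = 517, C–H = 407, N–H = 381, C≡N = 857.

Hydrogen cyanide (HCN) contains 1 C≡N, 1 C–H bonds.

Bonds broken (reactants):
  C–H: 8 × 407 = 3256
  N–H: 6 × 381 = 2286
  O=O: 3 × 517 = 1551
  Σ(broken) = 7093 kJ
Bonds formed (products):
  C≡N: 2 × 857 = 1714
  C–H: 2 × 407 = 814
  O–H: 12 × 475 = 5700
  Σ(formed) = 8228 kJ
ΔH = Σ(broken) − Σ(formed) = 7093 − 8228 = −1135 kJ

ΔH ≈ −1135 kJ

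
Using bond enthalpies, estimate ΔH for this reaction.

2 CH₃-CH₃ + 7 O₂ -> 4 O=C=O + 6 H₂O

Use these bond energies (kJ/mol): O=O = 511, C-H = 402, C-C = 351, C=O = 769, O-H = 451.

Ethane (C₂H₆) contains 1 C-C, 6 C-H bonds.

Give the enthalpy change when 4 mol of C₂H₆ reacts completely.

Bonds broken (reactants):
  C-C: 2 × 351 = 702
  C-H: 12 × 402 = 4824
  O=O: 7 × 511 = 3577
  Σ(broken) = 9103 kJ
Bonds formed (products):
  C=O: 8 × 769 = 6152
  O-H: 12 × 451 = 5412
  Σ(formed) = 11564 kJ
ΔH = Σ(broken) − Σ(formed) = 9103 − 11564 = −2461 kJ
For 2× the reaction as written: 2 × (−2461) = −4922 kJ

ΔH = −4922 kJ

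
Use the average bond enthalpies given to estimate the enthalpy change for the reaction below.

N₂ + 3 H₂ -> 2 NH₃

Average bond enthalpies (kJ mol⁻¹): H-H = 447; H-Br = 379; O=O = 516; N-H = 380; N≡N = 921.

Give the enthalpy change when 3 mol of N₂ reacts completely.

ΔH = −54 kJ

Bonds broken (reactants):
  H-H: 3 × 447 = 1341
  N≡N: 1 × 921 = 921
  Σ(broken) = 2262 kJ
Bonds formed (products):
  N-H: 6 × 380 = 2280
  Σ(formed) = 2280 kJ
ΔH = Σ(broken) − Σ(formed) = 2262 − 2280 = −18 kJ
For 3× the reaction as written: 3 × (−18) = −54 kJ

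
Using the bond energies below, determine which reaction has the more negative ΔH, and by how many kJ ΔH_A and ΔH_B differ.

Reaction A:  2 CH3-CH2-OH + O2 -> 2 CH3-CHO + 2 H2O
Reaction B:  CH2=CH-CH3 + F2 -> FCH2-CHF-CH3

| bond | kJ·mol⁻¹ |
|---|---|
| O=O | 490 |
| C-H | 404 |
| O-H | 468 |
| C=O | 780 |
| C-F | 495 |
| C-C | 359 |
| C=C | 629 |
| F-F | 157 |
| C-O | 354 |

Reaction A:
  Bonds broken (reactants):
    C-C: 2 × 359 = 718
    C-H: 10 × 404 = 4040
    C-O: 2 × 354 = 708
    O-H: 2 × 468 = 936
    O=O: 1 × 490 = 490
    Σ(broken) = 6892 kJ
  Bonds formed (products):
    C-C: 2 × 359 = 718
    C-H: 8 × 404 = 3232
    C=O: 2 × 780 = 1560
    O-H: 4 × 468 = 1872
    Σ(formed) = 7382 kJ
  ΔH_A = 6892 − 7382 = −490 kJ
Reaction B:
  Bonds broken (reactants):
    C-C: 1 × 359 = 359
    C-H: 6 × 404 = 2424
    C=C: 1 × 629 = 629
    F-F: 1 × 157 = 157
    Σ(broken) = 3569 kJ
  Bonds formed (products):
    C-C: 2 × 359 = 718
    C-F: 2 × 495 = 990
    C-H: 6 × 404 = 2424
    Σ(formed) = 4132 kJ
  ΔH_B = 3569 − 4132 = −563 kJ
ΔH_A − ΔH_B = +73 kJ, so reaction B has the more negative ΔH; |ΔH_A − ΔH_B| = 73 kJ.

Reaction B, by 73 kJ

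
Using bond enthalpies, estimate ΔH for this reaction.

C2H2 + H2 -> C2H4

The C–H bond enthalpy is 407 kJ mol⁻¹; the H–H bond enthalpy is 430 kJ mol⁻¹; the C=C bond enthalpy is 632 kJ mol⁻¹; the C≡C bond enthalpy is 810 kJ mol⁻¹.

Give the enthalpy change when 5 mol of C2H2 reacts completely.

ΔH = −1030 kJ

Bonds broken (reactants):
  C≡C: 1 × 810 = 810
  C–H: 2 × 407 = 814
  H–H: 1 × 430 = 430
  Σ(broken) = 2054 kJ
Bonds formed (products):
  C–H: 4 × 407 = 1628
  C=C: 1 × 632 = 632
  Σ(formed) = 2260 kJ
ΔH = Σ(broken) − Σ(formed) = 2054 − 2260 = −206 kJ
For 5× the reaction as written: 5 × (−206) = −1030 kJ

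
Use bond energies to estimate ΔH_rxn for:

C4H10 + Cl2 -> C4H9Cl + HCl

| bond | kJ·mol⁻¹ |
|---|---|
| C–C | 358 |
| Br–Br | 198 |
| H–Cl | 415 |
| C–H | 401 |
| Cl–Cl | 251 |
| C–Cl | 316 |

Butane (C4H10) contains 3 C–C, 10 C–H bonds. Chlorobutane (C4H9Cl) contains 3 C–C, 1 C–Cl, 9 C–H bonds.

ΔH ≈ −79 kJ

Bonds broken (reactants):
  C–C: 3 × 358 = 1074
  C–H: 10 × 401 = 4010
  Cl–Cl: 1 × 251 = 251
  Σ(broken) = 5335 kJ
Bonds formed (products):
  C–C: 3 × 358 = 1074
  C–Cl: 1 × 316 = 316
  C–H: 9 × 401 = 3609
  H–Cl: 1 × 415 = 415
  Σ(formed) = 5414 kJ
ΔH = Σ(broken) − Σ(formed) = 5335 − 5414 = −79 kJ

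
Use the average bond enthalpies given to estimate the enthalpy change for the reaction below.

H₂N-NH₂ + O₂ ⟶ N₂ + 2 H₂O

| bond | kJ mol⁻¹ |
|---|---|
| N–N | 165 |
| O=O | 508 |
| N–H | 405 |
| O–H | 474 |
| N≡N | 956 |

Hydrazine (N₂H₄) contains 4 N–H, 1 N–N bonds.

Bonds broken (reactants):
  N–H: 4 × 405 = 1620
  N–N: 1 × 165 = 165
  O=O: 1 × 508 = 508
  Σ(broken) = 2293 kJ
Bonds formed (products):
  N≡N: 1 × 956 = 956
  O–H: 4 × 474 = 1896
  Σ(formed) = 2852 kJ
ΔH = Σ(broken) − Σ(formed) = 2293 − 2852 = −559 kJ

ΔH ≈ −559 kJ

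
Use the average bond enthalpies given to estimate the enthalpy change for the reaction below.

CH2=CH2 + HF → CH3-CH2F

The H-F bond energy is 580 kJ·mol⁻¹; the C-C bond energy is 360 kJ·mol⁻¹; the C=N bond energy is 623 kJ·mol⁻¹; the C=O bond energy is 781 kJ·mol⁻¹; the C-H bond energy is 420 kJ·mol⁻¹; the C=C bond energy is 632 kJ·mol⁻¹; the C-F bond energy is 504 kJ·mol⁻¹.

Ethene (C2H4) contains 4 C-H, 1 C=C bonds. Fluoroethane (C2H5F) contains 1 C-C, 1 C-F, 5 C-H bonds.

Bonds broken (reactants):
  C-H: 4 × 420 = 1680
  C=C: 1 × 632 = 632
  H-F: 1 × 580 = 580
  Σ(broken) = 2892 kJ
Bonds formed (products):
  C-C: 1 × 360 = 360
  C-F: 1 × 504 = 504
  C-H: 5 × 420 = 2100
  Σ(formed) = 2964 kJ
ΔH = Σ(broken) − Σ(formed) = 2892 − 2964 = −72 kJ

ΔH ≈ −72 kJ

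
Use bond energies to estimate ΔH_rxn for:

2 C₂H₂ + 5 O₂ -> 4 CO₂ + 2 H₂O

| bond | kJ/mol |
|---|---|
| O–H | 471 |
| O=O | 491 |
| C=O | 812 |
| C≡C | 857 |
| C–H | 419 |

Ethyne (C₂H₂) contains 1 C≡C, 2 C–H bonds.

Bonds broken (reactants):
  C≡C: 2 × 857 = 1714
  C–H: 4 × 419 = 1676
  O=O: 5 × 491 = 2455
  Σ(broken) = 5845 kJ
Bonds formed (products):
  C=O: 8 × 812 = 6496
  O–H: 4 × 471 = 1884
  Σ(formed) = 8380 kJ
ΔH = Σ(broken) − Σ(formed) = 5845 − 8380 = −2535 kJ

ΔH ≈ −2535 kJ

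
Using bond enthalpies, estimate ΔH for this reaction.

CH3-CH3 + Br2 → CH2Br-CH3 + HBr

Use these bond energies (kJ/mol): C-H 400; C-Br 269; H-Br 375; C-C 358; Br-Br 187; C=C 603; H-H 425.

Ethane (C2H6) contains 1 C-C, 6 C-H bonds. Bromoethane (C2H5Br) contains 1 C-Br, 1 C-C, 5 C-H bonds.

Bonds broken (reactants):
  Br-Br: 1 × 187 = 187
  C-C: 1 × 358 = 358
  C-H: 6 × 400 = 2400
  Σ(broken) = 2945 kJ
Bonds formed (products):
  C-Br: 1 × 269 = 269
  C-C: 1 × 358 = 358
  C-H: 5 × 400 = 2000
  H-Br: 1 × 375 = 375
  Σ(formed) = 3002 kJ
ΔH = Σ(broken) − Σ(formed) = 2945 − 3002 = −57 kJ

ΔH ≈ −57 kJ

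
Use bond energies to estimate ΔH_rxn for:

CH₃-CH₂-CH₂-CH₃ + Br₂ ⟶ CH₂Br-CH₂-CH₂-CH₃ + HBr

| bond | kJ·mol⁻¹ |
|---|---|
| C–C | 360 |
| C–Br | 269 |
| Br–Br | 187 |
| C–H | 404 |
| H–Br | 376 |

ΔH ≈ −54 kJ

Bonds broken (reactants):
  Br–Br: 1 × 187 = 187
  C–C: 3 × 360 = 1080
  C–H: 10 × 404 = 4040
  Σ(broken) = 5307 kJ
Bonds formed (products):
  C–Br: 1 × 269 = 269
  C–C: 3 × 360 = 1080
  C–H: 9 × 404 = 3636
  H–Br: 1 × 376 = 376
  Σ(formed) = 5361 kJ
ΔH = Σ(broken) − Σ(formed) = 5307 − 5361 = −54 kJ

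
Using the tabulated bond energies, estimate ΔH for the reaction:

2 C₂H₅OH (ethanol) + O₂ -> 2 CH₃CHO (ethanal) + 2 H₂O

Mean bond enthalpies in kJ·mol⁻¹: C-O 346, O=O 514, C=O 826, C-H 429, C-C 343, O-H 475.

Bonds broken (reactants):
  C-C: 2 × 343 = 686
  C-H: 10 × 429 = 4290
  C-O: 2 × 346 = 692
  O-H: 2 × 475 = 950
  O=O: 1 × 514 = 514
  Σ(broken) = 7132 kJ
Bonds formed (products):
  C-C: 2 × 343 = 686
  C-H: 8 × 429 = 3432
  C=O: 2 × 826 = 1652
  O-H: 4 × 475 = 1900
  Σ(formed) = 7670 kJ
ΔH = Σ(broken) − Σ(formed) = 7132 − 7670 = −538 kJ

ΔH ≈ −538 kJ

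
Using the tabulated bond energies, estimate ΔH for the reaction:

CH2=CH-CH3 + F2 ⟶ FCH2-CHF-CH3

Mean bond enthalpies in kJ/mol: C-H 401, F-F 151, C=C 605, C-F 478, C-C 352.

ΔH ≈ −552 kJ

Bonds broken (reactants):
  C-C: 1 × 352 = 352
  C-H: 6 × 401 = 2406
  C=C: 1 × 605 = 605
  F-F: 1 × 151 = 151
  Σ(broken) = 3514 kJ
Bonds formed (products):
  C-C: 2 × 352 = 704
  C-F: 2 × 478 = 956
  C-H: 6 × 401 = 2406
  Σ(formed) = 4066 kJ
ΔH = Σ(broken) − Σ(formed) = 3514 − 4066 = −552 kJ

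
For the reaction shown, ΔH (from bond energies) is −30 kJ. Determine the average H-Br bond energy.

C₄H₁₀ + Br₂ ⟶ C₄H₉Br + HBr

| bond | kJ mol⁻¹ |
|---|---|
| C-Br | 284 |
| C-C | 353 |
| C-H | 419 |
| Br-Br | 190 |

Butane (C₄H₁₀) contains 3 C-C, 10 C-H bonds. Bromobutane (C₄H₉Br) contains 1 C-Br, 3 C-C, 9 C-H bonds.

Let D be the H-Br bond energy.
Σ(broken) = 1×190 + 3×353 + 10×419 = 5439
Σ(formed) = 1×284 + 3×353 + 9×419 + 1×D = 5114 + D
ΔH = Σ(broken) − Σ(formed) = (5439) − (5114 + D) = +325 − D
Setting this equal to −30 kJ gives D = 355 kJ/mol.

D(H-Br) ≈ 355 kJ/mol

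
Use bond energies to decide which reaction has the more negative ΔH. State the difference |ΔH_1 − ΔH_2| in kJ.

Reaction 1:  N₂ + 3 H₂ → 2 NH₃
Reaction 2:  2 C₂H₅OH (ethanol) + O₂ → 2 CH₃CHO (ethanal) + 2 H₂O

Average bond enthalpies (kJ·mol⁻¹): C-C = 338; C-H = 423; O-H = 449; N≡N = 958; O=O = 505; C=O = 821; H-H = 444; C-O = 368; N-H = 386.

Reaction 2, by 427 kJ

Reaction 1:
  Bonds broken (reactants):
    H-H: 3 × 444 = 1332
    N≡N: 1 × 958 = 958
    Σ(broken) = 2290 kJ
  Bonds formed (products):
    N-H: 6 × 386 = 2316
    Σ(formed) = 2316 kJ
  ΔH_1 = 2290 − 2316 = −26 kJ
Reaction 2:
  Bonds broken (reactants):
    C-C: 2 × 338 = 676
    C-H: 10 × 423 = 4230
    C-O: 2 × 368 = 736
    O-H: 2 × 449 = 898
    O=O: 1 × 505 = 505
    Σ(broken) = 7045 kJ
  Bonds formed (products):
    C-C: 2 × 338 = 676
    C-H: 8 × 423 = 3384
    C=O: 2 × 821 = 1642
    O-H: 4 × 449 = 1796
    Σ(formed) = 7498 kJ
  ΔH_2 = 7045 − 7498 = −453 kJ
ΔH_1 − ΔH_2 = +427 kJ, so reaction 2 has the more negative ΔH; |ΔH_1 − ΔH_2| = 427 kJ.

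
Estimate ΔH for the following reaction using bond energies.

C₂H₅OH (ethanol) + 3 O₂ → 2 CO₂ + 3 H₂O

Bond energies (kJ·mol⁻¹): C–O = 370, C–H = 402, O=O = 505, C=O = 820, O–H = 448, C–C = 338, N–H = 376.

ΔH ≈ −1287 kJ

Bonds broken (reactants):
  C–C: 1 × 338 = 338
  C–H: 5 × 402 = 2010
  C–O: 1 × 370 = 370
  O–H: 1 × 448 = 448
  O=O: 3 × 505 = 1515
  Σ(broken) = 4681 kJ
Bonds formed (products):
  C=O: 4 × 820 = 3280
  O–H: 6 × 448 = 2688
  Σ(formed) = 5968 kJ
ΔH = Σ(broken) − Σ(formed) = 4681 − 5968 = −1287 kJ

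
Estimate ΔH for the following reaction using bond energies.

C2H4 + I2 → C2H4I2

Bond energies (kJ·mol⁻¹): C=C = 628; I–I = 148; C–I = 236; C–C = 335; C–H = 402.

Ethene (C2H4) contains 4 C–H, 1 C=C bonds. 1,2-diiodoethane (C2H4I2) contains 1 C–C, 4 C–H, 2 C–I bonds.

Bonds broken (reactants):
  C–H: 4 × 402 = 1608
  C=C: 1 × 628 = 628
  I–I: 1 × 148 = 148
  Σ(broken) = 2384 kJ
Bonds formed (products):
  C–C: 1 × 335 = 335
  C–H: 4 × 402 = 1608
  C–I: 2 × 236 = 472
  Σ(formed) = 2415 kJ
ΔH = Σ(broken) − Σ(formed) = 2384 − 2415 = −31 kJ

ΔH ≈ −31 kJ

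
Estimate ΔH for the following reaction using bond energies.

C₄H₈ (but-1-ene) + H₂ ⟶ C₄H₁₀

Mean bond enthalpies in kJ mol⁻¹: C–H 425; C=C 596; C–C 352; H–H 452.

Bonds broken (reactants):
  C–C: 2 × 352 = 704
  C–H: 8 × 425 = 3400
  C=C: 1 × 596 = 596
  H–H: 1 × 452 = 452
  Σ(broken) = 5152 kJ
Bonds formed (products):
  C–C: 3 × 352 = 1056
  C–H: 10 × 425 = 4250
  Σ(formed) = 5306 kJ
ΔH = Σ(broken) − Σ(formed) = 5152 − 5306 = −154 kJ

ΔH ≈ −154 kJ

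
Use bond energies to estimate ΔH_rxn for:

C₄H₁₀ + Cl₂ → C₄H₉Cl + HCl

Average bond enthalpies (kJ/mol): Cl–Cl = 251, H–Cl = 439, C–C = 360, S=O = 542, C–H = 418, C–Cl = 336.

ΔH ≈ −106 kJ

Bonds broken (reactants):
  C–C: 3 × 360 = 1080
  C–H: 10 × 418 = 4180
  Cl–Cl: 1 × 251 = 251
  Σ(broken) = 5511 kJ
Bonds formed (products):
  C–C: 3 × 360 = 1080
  C–Cl: 1 × 336 = 336
  C–H: 9 × 418 = 3762
  H–Cl: 1 × 439 = 439
  Σ(formed) = 5617 kJ
ΔH = Σ(broken) − Σ(formed) = 5511 − 5617 = −106 kJ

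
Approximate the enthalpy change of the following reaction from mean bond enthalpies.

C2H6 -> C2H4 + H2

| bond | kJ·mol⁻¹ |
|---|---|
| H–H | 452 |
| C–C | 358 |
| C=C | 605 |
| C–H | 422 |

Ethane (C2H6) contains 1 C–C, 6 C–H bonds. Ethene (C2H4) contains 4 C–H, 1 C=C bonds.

ΔH ≈ +145 kJ

Bonds broken (reactants):
  C–C: 1 × 358 = 358
  C–H: 6 × 422 = 2532
  Σ(broken) = 2890 kJ
Bonds formed (products):
  C–H: 4 × 422 = 1688
  C=C: 1 × 605 = 605
  H–H: 1 × 452 = 452
  Σ(formed) = 2745 kJ
ΔH = Σ(broken) − Σ(formed) = 2890 − 2745 = +145 kJ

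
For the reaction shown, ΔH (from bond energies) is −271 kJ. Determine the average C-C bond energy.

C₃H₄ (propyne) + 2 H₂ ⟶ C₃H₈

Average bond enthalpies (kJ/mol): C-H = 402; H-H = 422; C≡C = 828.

D(C-C) ≈ 335 kJ/mol

Let D be the C-C bond energy.
Σ(broken) = 1×828 + 1×D + 4×402 + 2×422 = 3280 + D
Σ(formed) = 2×D + 8×402 = 3216 + 2D
ΔH = Σ(broken) − Σ(formed) = (3280 + D) − (3216 + 2D) = +64 − D
Setting this equal to −271 kJ gives D = 335 kJ/mol.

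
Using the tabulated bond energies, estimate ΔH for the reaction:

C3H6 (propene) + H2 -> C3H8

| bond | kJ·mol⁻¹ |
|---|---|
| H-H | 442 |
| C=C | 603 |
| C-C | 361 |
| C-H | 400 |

Bonds broken (reactants):
  C-C: 1 × 361 = 361
  C-H: 6 × 400 = 2400
  C=C: 1 × 603 = 603
  H-H: 1 × 442 = 442
  Σ(broken) = 3806 kJ
Bonds formed (products):
  C-C: 2 × 361 = 722
  C-H: 8 × 400 = 3200
  Σ(formed) = 3922 kJ
ΔH = Σ(broken) − Σ(formed) = 3806 − 3922 = −116 kJ

ΔH ≈ −116 kJ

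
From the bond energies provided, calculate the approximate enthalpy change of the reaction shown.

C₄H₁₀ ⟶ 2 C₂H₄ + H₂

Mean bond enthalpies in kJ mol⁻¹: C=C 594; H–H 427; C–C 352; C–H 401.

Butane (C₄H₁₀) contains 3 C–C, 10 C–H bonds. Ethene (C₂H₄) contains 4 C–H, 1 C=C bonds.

Bonds broken (reactants):
  C–C: 3 × 352 = 1056
  C–H: 10 × 401 = 4010
  Σ(broken) = 5066 kJ
Bonds formed (products):
  C–H: 8 × 401 = 3208
  C=C: 2 × 594 = 1188
  H–H: 1 × 427 = 427
  Σ(formed) = 4823 kJ
ΔH = Σ(broken) − Σ(formed) = 5066 − 4823 = +243 kJ

ΔH ≈ +243 kJ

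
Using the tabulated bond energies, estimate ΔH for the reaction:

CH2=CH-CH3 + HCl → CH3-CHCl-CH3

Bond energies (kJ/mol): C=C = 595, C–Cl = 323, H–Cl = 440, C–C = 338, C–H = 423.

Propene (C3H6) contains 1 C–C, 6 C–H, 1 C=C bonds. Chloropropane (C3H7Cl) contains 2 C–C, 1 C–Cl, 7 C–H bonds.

ΔH ≈ −49 kJ

Bonds broken (reactants):
  C–C: 1 × 338 = 338
  C–H: 6 × 423 = 2538
  C=C: 1 × 595 = 595
  H–Cl: 1 × 440 = 440
  Σ(broken) = 3911 kJ
Bonds formed (products):
  C–C: 2 × 338 = 676
  C–Cl: 1 × 323 = 323
  C–H: 7 × 423 = 2961
  Σ(formed) = 3960 kJ
ΔH = Σ(broken) − Σ(formed) = 3911 − 3960 = −49 kJ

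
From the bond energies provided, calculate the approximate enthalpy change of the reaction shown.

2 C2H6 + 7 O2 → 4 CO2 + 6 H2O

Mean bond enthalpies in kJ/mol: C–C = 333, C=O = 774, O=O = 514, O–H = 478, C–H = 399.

Bonds broken (reactants):
  C–C: 2 × 333 = 666
  C–H: 12 × 399 = 4788
  O=O: 7 × 514 = 3598
  Σ(broken) = 9052 kJ
Bonds formed (products):
  C=O: 8 × 774 = 6192
  O–H: 12 × 478 = 5736
  Σ(formed) = 11928 kJ
ΔH = Σ(broken) − Σ(formed) = 9052 − 11928 = −2876 kJ

ΔH ≈ −2876 kJ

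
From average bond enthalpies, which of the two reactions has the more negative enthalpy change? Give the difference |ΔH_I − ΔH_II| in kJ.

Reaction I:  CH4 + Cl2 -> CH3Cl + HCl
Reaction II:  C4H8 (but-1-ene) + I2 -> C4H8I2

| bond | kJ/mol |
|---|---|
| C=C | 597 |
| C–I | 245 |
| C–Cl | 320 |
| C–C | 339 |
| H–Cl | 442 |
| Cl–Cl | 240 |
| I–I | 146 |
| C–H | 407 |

Reaction I, by 29 kJ

Reaction I:
  Bonds broken (reactants):
    C–H: 4 × 407 = 1628
    Cl–Cl: 1 × 240 = 240
    Σ(broken) = 1868 kJ
  Bonds formed (products):
    C–Cl: 1 × 320 = 320
    C–H: 3 × 407 = 1221
    H–Cl: 1 × 442 = 442
    Σ(formed) = 1983 kJ
  ΔH_I = 1868 − 1983 = −115 kJ
Reaction II:
  Bonds broken (reactants):
    C–C: 2 × 339 = 678
    C–H: 8 × 407 = 3256
    C=C: 1 × 597 = 597
    I–I: 1 × 146 = 146
    Σ(broken) = 4677 kJ
  Bonds formed (products):
    C–C: 3 × 339 = 1017
    C–H: 8 × 407 = 3256
    C–I: 2 × 245 = 490
    Σ(formed) = 4763 kJ
  ΔH_II = 4677 − 4763 = −86 kJ
ΔH_I − ΔH_II = −29 kJ, so reaction I has the more negative ΔH; |ΔH_I − ΔH_II| = 29 kJ.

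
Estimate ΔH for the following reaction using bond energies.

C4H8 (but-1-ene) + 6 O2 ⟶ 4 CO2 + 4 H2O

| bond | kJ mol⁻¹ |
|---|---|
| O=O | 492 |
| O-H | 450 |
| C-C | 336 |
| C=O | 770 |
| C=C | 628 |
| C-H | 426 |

ΔH ≈ −2100 kJ

Bonds broken (reactants):
  C-C: 2 × 336 = 672
  C-H: 8 × 426 = 3408
  C=C: 1 × 628 = 628
  O=O: 6 × 492 = 2952
  Σ(broken) = 7660 kJ
Bonds formed (products):
  C=O: 8 × 770 = 6160
  O-H: 8 × 450 = 3600
  Σ(formed) = 9760 kJ
ΔH = Σ(broken) − Σ(formed) = 7660 − 9760 = −2100 kJ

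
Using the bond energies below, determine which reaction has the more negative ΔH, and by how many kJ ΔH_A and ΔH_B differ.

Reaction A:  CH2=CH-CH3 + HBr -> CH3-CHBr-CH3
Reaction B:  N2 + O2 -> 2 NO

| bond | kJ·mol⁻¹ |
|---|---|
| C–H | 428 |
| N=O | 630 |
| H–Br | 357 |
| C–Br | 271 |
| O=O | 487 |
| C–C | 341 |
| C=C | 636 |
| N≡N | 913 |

Reaction A:
  Bonds broken (reactants):
    C–C: 1 × 341 = 341
    C–H: 6 × 428 = 2568
    C=C: 1 × 636 = 636
    H–Br: 1 × 357 = 357
    Σ(broken) = 3902 kJ
  Bonds formed (products):
    C–Br: 1 × 271 = 271
    C–C: 2 × 341 = 682
    C–H: 7 × 428 = 2996
    Σ(formed) = 3949 kJ
  ΔH_A = 3902 − 3949 = −47 kJ
Reaction B:
  Bonds broken (reactants):
    N≡N: 1 × 913 = 913
    O=O: 1 × 487 = 487
    Σ(broken) = 1400 kJ
  Bonds formed (products):
    N=O: 2 × 630 = 1260
    Σ(formed) = 1260 kJ
  ΔH_B = 1400 − 1260 = +140 kJ
ΔH_A − ΔH_B = −187 kJ, so reaction A has the more negative ΔH; |ΔH_A − ΔH_B| = 187 kJ.

Reaction A, by 187 kJ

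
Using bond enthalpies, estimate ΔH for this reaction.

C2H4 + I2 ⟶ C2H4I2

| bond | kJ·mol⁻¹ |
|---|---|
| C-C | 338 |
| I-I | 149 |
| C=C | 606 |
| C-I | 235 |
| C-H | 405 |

Bonds broken (reactants):
  C-H: 4 × 405 = 1620
  C=C: 1 × 606 = 606
  I-I: 1 × 149 = 149
  Σ(broken) = 2375 kJ
Bonds formed (products):
  C-C: 1 × 338 = 338
  C-H: 4 × 405 = 1620
  C-I: 2 × 235 = 470
  Σ(formed) = 2428 kJ
ΔH = Σ(broken) − Σ(formed) = 2375 − 2428 = −53 kJ

ΔH ≈ −53 kJ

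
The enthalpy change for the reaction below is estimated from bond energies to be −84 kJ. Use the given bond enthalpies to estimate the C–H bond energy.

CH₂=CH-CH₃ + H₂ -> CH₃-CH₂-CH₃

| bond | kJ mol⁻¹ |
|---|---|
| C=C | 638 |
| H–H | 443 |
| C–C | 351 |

Let D be the C–H bond energy.
Σ(broken) = 1×351 + 6×D + 1×638 + 1×443 = 1432 + 6D
Σ(formed) = 2×351 + 8×D = 702 + 8D
ΔH = Σ(broken) − Σ(formed) = (1432 + 6D) − (702 + 8D) = +730 − 2D
Setting this equal to −84 kJ gives 2D = 814, so D = 407 kJ/mol.

D(C–H) ≈ 407 kJ/mol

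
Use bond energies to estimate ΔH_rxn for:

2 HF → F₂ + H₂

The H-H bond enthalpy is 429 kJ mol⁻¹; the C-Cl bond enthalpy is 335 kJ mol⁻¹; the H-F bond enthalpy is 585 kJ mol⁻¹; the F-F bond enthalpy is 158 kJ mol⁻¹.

Bonds broken (reactants):
  H-F: 2 × 585 = 1170
  Σ(broken) = 1170 kJ
Bonds formed (products):
  F-F: 1 × 158 = 158
  H-H: 1 × 429 = 429
  Σ(formed) = 587 kJ
ΔH = Σ(broken) − Σ(formed) = 1170 − 587 = +583 kJ

ΔH ≈ +583 kJ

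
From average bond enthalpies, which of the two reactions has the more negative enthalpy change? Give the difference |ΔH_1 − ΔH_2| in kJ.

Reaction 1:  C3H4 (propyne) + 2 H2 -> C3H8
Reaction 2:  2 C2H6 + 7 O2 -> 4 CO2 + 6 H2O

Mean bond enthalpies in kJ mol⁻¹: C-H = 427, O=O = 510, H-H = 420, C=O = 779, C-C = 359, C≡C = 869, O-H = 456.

Reaction 1:
  Bonds broken (reactants):
    C≡C: 1 × 869 = 869
    C-C: 1 × 359 = 359
    C-H: 4 × 427 = 1708
    H-H: 2 × 420 = 840
    Σ(broken) = 3776 kJ
  Bonds formed (products):
    C-C: 2 × 359 = 718
    C-H: 8 × 427 = 3416
    Σ(formed) = 4134 kJ
  ΔH_1 = 3776 − 4134 = −358 kJ
Reaction 2:
  Bonds broken (reactants):
    C-C: 2 × 359 = 718
    C-H: 12 × 427 = 5124
    O=O: 7 × 510 = 3570
    Σ(broken) = 9412 kJ
  Bonds formed (products):
    C=O: 8 × 779 = 6232
    O-H: 12 × 456 = 5472
    Σ(formed) = 11704 kJ
  ΔH_2 = 9412 − 11704 = −2292 kJ
ΔH_1 − ΔH_2 = +1934 kJ, so reaction 2 has the more negative ΔH; |ΔH_1 − ΔH_2| = 1934 kJ.

Reaction 2, by 1934 kJ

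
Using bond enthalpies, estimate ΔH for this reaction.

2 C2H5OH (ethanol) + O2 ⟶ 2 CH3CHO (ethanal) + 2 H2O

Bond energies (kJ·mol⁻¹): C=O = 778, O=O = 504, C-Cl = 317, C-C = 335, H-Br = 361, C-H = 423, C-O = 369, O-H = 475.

Bonds broken (reactants):
  C-C: 2 × 335 = 670
  C-H: 10 × 423 = 4230
  C-O: 2 × 369 = 738
  O-H: 2 × 475 = 950
  O=O: 1 × 504 = 504
  Σ(broken) = 7092 kJ
Bonds formed (products):
  C-C: 2 × 335 = 670
  C-H: 8 × 423 = 3384
  C=O: 2 × 778 = 1556
  O-H: 4 × 475 = 1900
  Σ(formed) = 7510 kJ
ΔH = Σ(broken) − Σ(formed) = 7092 − 7510 = −418 kJ

ΔH ≈ −418 kJ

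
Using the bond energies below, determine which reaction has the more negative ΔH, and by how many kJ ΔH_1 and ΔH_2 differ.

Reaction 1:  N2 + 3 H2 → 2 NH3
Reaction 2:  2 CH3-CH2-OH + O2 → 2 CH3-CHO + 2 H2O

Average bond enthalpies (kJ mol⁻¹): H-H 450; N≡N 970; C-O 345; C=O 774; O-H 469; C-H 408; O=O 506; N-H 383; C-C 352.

Reaction 2, by 496 kJ

Reaction 1:
  Bonds broken (reactants):
    H-H: 3 × 450 = 1350
    N≡N: 1 × 970 = 970
    Σ(broken) = 2320 kJ
  Bonds formed (products):
    N-H: 6 × 383 = 2298
    Σ(formed) = 2298 kJ
  ΔH_1 = 2320 − 2298 = +22 kJ
Reaction 2:
  Bonds broken (reactants):
    C-C: 2 × 352 = 704
    C-H: 10 × 408 = 4080
    C-O: 2 × 345 = 690
    O-H: 2 × 469 = 938
    O=O: 1 × 506 = 506
    Σ(broken) = 6918 kJ
  Bonds formed (products):
    C-C: 2 × 352 = 704
    C-H: 8 × 408 = 3264
    C=O: 2 × 774 = 1548
    O-H: 4 × 469 = 1876
    Σ(formed) = 7392 kJ
  ΔH_2 = 6918 − 7392 = −474 kJ
ΔH_1 − ΔH_2 = +496 kJ, so reaction 2 has the more negative ΔH; |ΔH_1 − ΔH_2| = 496 kJ.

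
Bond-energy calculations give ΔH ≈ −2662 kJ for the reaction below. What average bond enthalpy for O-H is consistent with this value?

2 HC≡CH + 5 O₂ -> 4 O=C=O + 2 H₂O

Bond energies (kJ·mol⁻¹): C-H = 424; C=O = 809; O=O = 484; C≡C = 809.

D(O-H) ≈ 481 kJ/mol

Let D be the O-H bond energy.
Σ(broken) = 2×809 + 4×424 + 5×484 = 5734
Σ(formed) = 8×809 + 4×D = 6472 + 4D
ΔH = Σ(broken) − Σ(formed) = (5734) − (6472 + 4D) = −738 − 4D
Setting this equal to −2662 kJ gives 4D = 1924, so D = 481 kJ/mol.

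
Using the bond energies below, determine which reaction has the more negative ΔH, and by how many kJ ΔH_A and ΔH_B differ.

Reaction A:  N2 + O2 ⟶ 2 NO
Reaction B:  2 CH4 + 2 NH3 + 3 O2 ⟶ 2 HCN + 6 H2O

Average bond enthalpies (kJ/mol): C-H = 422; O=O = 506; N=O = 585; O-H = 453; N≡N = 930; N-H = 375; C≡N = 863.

Reaction A:
  Bonds broken (reactants):
    N≡N: 1 × 930 = 930
    O=O: 1 × 506 = 506
    Σ(broken) = 1436 kJ
  Bonds formed (products):
    N=O: 2 × 585 = 1170
    Σ(formed) = 1170 kJ
  ΔH_A = 1436 − 1170 = +266 kJ
Reaction B:
  Bonds broken (reactants):
    C-H: 8 × 422 = 3376
    N-H: 6 × 375 = 2250
    O=O: 3 × 506 = 1518
    Σ(broken) = 7144 kJ
  Bonds formed (products):
    C≡N: 2 × 863 = 1726
    C-H: 2 × 422 = 844
    O-H: 12 × 453 = 5436
    Σ(formed) = 8006 kJ
  ΔH_B = 7144 − 8006 = −862 kJ
ΔH_A − ΔH_B = +1128 kJ, so reaction B has the more negative ΔH; |ΔH_A − ΔH_B| = 1128 kJ.

Reaction B, by 1128 kJ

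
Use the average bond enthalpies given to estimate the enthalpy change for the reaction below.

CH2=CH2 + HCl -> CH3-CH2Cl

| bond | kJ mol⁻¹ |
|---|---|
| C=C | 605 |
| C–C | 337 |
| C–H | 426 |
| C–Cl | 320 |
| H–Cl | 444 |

ΔH ≈ −34 kJ

Bonds broken (reactants):
  C–H: 4 × 426 = 1704
  C=C: 1 × 605 = 605
  H–Cl: 1 × 444 = 444
  Σ(broken) = 2753 kJ
Bonds formed (products):
  C–C: 1 × 337 = 337
  C–Cl: 1 × 320 = 320
  C–H: 5 × 426 = 2130
  Σ(formed) = 2787 kJ
ΔH = Σ(broken) − Σ(formed) = 2753 − 2787 = −34 kJ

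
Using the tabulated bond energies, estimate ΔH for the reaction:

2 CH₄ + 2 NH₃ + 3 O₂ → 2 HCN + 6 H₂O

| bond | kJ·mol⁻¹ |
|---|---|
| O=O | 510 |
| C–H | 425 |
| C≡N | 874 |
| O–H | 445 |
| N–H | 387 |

ΔH ≈ −686 kJ

Bonds broken (reactants):
  C–H: 8 × 425 = 3400
  N–H: 6 × 387 = 2322
  O=O: 3 × 510 = 1530
  Σ(broken) = 7252 kJ
Bonds formed (products):
  C≡N: 2 × 874 = 1748
  C–H: 2 × 425 = 850
  O–H: 12 × 445 = 5340
  Σ(formed) = 7938 kJ
ΔH = Σ(broken) − Σ(formed) = 7252 − 7938 = −686 kJ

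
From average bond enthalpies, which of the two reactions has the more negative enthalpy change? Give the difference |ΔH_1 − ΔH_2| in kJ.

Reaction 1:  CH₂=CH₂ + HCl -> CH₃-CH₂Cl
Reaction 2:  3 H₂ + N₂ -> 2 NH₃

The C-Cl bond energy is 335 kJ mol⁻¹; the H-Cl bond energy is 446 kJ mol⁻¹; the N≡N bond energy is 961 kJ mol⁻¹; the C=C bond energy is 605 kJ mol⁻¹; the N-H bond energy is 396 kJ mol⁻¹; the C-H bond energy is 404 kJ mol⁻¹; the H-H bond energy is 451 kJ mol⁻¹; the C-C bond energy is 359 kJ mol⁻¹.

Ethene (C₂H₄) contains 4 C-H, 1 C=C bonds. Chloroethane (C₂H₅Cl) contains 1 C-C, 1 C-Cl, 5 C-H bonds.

Reaction 1:
  Bonds broken (reactants):
    C-H: 4 × 404 = 1616
    C=C: 1 × 605 = 605
    H-Cl: 1 × 446 = 446
    Σ(broken) = 2667 kJ
  Bonds formed (products):
    C-C: 1 × 359 = 359
    C-Cl: 1 × 335 = 335
    C-H: 5 × 404 = 2020
    Σ(formed) = 2714 kJ
  ΔH_1 = 2667 − 2714 = −47 kJ
Reaction 2:
  Bonds broken (reactants):
    H-H: 3 × 451 = 1353
    N≡N: 1 × 961 = 961
    Σ(broken) = 2314 kJ
  Bonds formed (products):
    N-H: 6 × 396 = 2376
    Σ(formed) = 2376 kJ
  ΔH_2 = 2314 − 2376 = −62 kJ
ΔH_1 − ΔH_2 = +15 kJ, so reaction 2 has the more negative ΔH; |ΔH_1 − ΔH_2| = 15 kJ.

Reaction 2, by 15 kJ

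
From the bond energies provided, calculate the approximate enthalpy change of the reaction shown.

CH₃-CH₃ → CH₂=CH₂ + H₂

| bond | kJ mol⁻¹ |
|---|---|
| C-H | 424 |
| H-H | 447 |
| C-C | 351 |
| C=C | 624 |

Bonds broken (reactants):
  C-C: 1 × 351 = 351
  C-H: 6 × 424 = 2544
  Σ(broken) = 2895 kJ
Bonds formed (products):
  C-H: 4 × 424 = 1696
  C=C: 1 × 624 = 624
  H-H: 1 × 447 = 447
  Σ(formed) = 2767 kJ
ΔH = Σ(broken) − Σ(formed) = 2895 − 2767 = +128 kJ

ΔH ≈ +128 kJ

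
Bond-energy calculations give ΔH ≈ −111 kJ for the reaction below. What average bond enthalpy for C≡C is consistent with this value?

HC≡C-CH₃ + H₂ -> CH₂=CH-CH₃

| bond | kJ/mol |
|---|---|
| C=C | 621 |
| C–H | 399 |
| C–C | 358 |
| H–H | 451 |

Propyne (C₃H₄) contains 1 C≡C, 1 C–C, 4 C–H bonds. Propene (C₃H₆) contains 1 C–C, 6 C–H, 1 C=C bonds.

Let D be the C≡C bond energy.
Σ(broken) = 1×D + 1×358 + 4×399 + 1×451 = 2405 + D
Σ(formed) = 1×358 + 6×399 + 1×621 = 3373
ΔH = Σ(broken) − Σ(formed) = (2405 + D) − (3373) = −968 + D
Setting this equal to −111 kJ gives D = 857 kJ/mol.

D(C≡C) ≈ 857 kJ/mol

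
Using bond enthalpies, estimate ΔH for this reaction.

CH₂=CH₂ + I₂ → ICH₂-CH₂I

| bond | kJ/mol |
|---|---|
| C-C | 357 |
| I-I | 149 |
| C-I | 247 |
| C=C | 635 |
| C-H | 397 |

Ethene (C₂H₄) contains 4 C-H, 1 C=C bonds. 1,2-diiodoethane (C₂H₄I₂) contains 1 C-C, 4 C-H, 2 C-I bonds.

Bonds broken (reactants):
  C-H: 4 × 397 = 1588
  C=C: 1 × 635 = 635
  I-I: 1 × 149 = 149
  Σ(broken) = 2372 kJ
Bonds formed (products):
  C-C: 1 × 357 = 357
  C-H: 4 × 397 = 1588
  C-I: 2 × 247 = 494
  Σ(formed) = 2439 kJ
ΔH = Σ(broken) − Σ(formed) = 2372 − 2439 = −67 kJ

ΔH ≈ −67 kJ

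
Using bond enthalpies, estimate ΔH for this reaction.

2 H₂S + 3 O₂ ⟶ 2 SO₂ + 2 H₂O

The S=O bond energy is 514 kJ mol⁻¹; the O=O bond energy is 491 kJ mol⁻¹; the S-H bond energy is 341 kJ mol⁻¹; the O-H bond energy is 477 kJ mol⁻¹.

Bonds broken (reactants):
  O=O: 3 × 491 = 1473
  S-H: 4 × 341 = 1364
  Σ(broken) = 2837 kJ
Bonds formed (products):
  O-H: 4 × 477 = 1908
  S=O: 4 × 514 = 2056
  Σ(formed) = 3964 kJ
ΔH = Σ(broken) − Σ(formed) = 2837 − 3964 = −1127 kJ

ΔH ≈ −1127 kJ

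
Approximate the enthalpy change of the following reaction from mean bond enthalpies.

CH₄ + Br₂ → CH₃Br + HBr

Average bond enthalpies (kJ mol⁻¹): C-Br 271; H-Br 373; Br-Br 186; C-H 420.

Bonds broken (reactants):
  Br-Br: 1 × 186 = 186
  C-H: 4 × 420 = 1680
  Σ(broken) = 1866 kJ
Bonds formed (products):
  C-Br: 1 × 271 = 271
  C-H: 3 × 420 = 1260
  H-Br: 1 × 373 = 373
  Σ(formed) = 1904 kJ
ΔH = Σ(broken) − Σ(formed) = 1866 − 1904 = −38 kJ

ΔH ≈ −38 kJ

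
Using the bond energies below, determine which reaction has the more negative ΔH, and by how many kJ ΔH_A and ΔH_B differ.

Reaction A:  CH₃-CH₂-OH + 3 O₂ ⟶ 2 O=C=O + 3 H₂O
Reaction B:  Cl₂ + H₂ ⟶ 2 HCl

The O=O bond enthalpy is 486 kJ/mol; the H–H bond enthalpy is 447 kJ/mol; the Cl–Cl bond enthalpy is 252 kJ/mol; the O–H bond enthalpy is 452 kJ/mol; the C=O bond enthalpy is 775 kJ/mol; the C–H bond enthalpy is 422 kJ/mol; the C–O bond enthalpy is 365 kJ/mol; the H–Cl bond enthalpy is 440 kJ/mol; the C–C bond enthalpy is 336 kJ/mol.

Reaction A:
  Bonds broken (reactants):
    C–C: 1 × 336 = 336
    C–H: 5 × 422 = 2110
    C–O: 1 × 365 = 365
    O–H: 1 × 452 = 452
    O=O: 3 × 486 = 1458
    Σ(broken) = 4721 kJ
  Bonds formed (products):
    C=O: 4 × 775 = 3100
    O–H: 6 × 452 = 2712
    Σ(formed) = 5812 kJ
  ΔH_A = 4721 − 5812 = −1091 kJ
Reaction B:
  Bonds broken (reactants):
    Cl–Cl: 1 × 252 = 252
    H–H: 1 × 447 = 447
    Σ(broken) = 699 kJ
  Bonds formed (products):
    H–Cl: 2 × 440 = 880
    Σ(formed) = 880 kJ
  ΔH_B = 699 − 880 = −181 kJ
ΔH_A − ΔH_B = −910 kJ, so reaction A has the more negative ΔH; |ΔH_A − ΔH_B| = 910 kJ.

Reaction A, by 910 kJ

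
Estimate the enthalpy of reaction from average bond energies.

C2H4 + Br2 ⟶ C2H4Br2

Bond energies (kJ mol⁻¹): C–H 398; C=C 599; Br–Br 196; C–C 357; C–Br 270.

Bonds broken (reactants):
  Br–Br: 1 × 196 = 196
  C–H: 4 × 398 = 1592
  C=C: 1 × 599 = 599
  Σ(broken) = 2387 kJ
Bonds formed (products):
  C–Br: 2 × 270 = 540
  C–C: 1 × 357 = 357
  C–H: 4 × 398 = 1592
  Σ(formed) = 2489 kJ
ΔH = Σ(broken) − Σ(formed) = 2387 − 2489 = −102 kJ

ΔH ≈ −102 kJ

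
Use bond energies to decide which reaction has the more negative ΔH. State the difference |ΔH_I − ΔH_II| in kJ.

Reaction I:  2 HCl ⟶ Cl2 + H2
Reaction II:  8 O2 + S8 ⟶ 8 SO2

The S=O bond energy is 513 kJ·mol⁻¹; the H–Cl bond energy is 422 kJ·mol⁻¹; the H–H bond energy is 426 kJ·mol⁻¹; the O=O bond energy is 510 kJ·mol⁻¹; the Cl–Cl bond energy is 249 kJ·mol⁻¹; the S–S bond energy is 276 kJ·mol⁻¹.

Reaction II, by 2089 kJ

Reaction I:
  Bonds broken (reactants):
    H–Cl: 2 × 422 = 844
    Σ(broken) = 844 kJ
  Bonds formed (products):
    Cl–Cl: 1 × 249 = 249
    H–H: 1 × 426 = 426
    Σ(formed) = 675 kJ
  ΔH_I = 844 − 675 = +169 kJ
Reaction II:
  Bonds broken (reactants):
    O=O: 8 × 510 = 4080
    S–S: 8 × 276 = 2208
    Σ(broken) = 6288 kJ
  Bonds formed (products):
    S=O: 16 × 513 = 8208
    Σ(formed) = 8208 kJ
  ΔH_II = 6288 − 8208 = −1920 kJ
ΔH_I − ΔH_II = +2089 kJ, so reaction II has the more negative ΔH; |ΔH_I − ΔH_II| = 2089 kJ.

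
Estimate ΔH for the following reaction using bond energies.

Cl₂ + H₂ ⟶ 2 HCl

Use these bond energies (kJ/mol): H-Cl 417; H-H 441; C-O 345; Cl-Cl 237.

ΔH ≈ −156 kJ

Bonds broken (reactants):
  Cl-Cl: 1 × 237 = 237
  H-H: 1 × 441 = 441
  Σ(broken) = 678 kJ
Bonds formed (products):
  H-Cl: 2 × 417 = 834
  Σ(formed) = 834 kJ
ΔH = Σ(broken) − Σ(formed) = 678 − 834 = −156 kJ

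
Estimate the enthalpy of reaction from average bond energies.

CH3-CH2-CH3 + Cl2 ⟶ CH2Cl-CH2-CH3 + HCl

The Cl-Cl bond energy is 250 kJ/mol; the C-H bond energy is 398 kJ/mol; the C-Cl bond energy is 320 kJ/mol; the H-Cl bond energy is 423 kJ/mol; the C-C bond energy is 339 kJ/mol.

ΔH ≈ −95 kJ

Bonds broken (reactants):
  C-C: 2 × 339 = 678
  C-H: 8 × 398 = 3184
  Cl-Cl: 1 × 250 = 250
  Σ(broken) = 4112 kJ
Bonds formed (products):
  C-C: 2 × 339 = 678
  C-Cl: 1 × 320 = 320
  C-H: 7 × 398 = 2786
  H-Cl: 1 × 423 = 423
  Σ(formed) = 4207 kJ
ΔH = Σ(broken) − Σ(formed) = 4112 − 4207 = −95 kJ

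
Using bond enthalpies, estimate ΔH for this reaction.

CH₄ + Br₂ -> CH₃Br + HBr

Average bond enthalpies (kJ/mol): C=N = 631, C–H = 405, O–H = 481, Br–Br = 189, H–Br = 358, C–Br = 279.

ΔH ≈ −43 kJ

Bonds broken (reactants):
  Br–Br: 1 × 189 = 189
  C–H: 4 × 405 = 1620
  Σ(broken) = 1809 kJ
Bonds formed (products):
  C–Br: 1 × 279 = 279
  C–H: 3 × 405 = 1215
  H–Br: 1 × 358 = 358
  Σ(formed) = 1852 kJ
ΔH = Σ(broken) − Σ(formed) = 1809 − 1852 = −43 kJ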